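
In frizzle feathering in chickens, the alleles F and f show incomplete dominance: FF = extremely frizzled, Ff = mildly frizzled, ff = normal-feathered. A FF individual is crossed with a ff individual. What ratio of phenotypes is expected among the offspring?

Punnett square for FF × ff:
Offspring genotypes: 4 Ff
Phenotype counts: 4 mildly frizzled
Ratio: all mildly frizzled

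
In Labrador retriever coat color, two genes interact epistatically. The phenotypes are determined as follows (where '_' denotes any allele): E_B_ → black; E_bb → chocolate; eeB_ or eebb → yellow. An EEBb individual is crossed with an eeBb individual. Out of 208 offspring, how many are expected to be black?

Cross: EEBb × eeBb — consider each gene separately:
E gene: EE × ee → 4 Ee → 4 E_ (out of 4)
B gene: Bb × Bb → 1 BB, 2 Bb, 1 bb → 3 B_ : 1 bb (out of 4)
Genotype classes (out of 4 × 4 = 16): E_B_ = 4×3 = 12; E_bb = 4×1 = 4
Apply the phenotype rules: E_B_ (12) → black; E_bb (4) → chocolate
Phenotype counts (out of 16): 12 black, 4 chocolate
black: 12 out of 16 → fraction 3/4
Expected count = 3/4 × 208 = 156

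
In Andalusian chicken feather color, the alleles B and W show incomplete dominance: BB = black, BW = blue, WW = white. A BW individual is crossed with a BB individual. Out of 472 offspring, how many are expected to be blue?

Punnett square for BW × BB:
Offspring genotypes: 2 BB, 2 BW
Phenotype counts: 2 black, 2 blue
blue: 2 out of 4 → fraction 1/2
Expected count = 1/2 × 472 = 236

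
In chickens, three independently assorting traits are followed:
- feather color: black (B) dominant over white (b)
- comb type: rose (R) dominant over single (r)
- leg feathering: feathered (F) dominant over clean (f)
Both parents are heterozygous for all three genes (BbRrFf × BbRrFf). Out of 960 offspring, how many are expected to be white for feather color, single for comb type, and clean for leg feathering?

Trihybrid cross: BbRrFf × BbRrFf
Each trait segregates independently with a 3:1 phenotypic ratio, so each gene contributes 3/4 (dominant) or 1/4 (recessive).
Target: white (feather color), single (comb type), clean (leg feathering)
Probability = product of independent per-trait probabilities
= 1/4 × 1/4 × 1/4 = 1/64
Expected count = 1/64 × 960 = 15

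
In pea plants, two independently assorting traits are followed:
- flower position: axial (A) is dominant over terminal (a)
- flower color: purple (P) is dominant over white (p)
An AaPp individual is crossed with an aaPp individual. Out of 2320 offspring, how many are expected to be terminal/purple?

Dihybrid cross AaPp × aaPp — consider each gene separately:
flower position: Aa × aa → 2 Aa, 2 aa → 2 A_ : 2 aa (out of 4)
flower color: Pp × Pp → 1 PP, 2 Pp, 1 pp → 3 P_ : 1 pp (out of 4)
Combine (counts out of 4 × 4 = 16): axial/purple (A_P_) = 2×3 = 6; axial/white (A_pp) = 2×1 = 2; terminal/purple (aaP_) = 2×3 = 6; terminal/white (aapp) = 2×1 = 2
Phenotype counts (out of 16): 6 axial/purple, 2 axial/white, 6 terminal/purple, 2 terminal/white
terminal/purple: 6 out of 16 → fraction 3/8
Expected count = 3/8 × 2320 = 870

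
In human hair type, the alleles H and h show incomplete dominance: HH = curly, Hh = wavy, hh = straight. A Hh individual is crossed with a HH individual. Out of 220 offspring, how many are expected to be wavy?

Punnett square for Hh × HH:
Offspring genotypes: 2 HH, 2 Hh
Phenotype counts: 2 curly, 2 wavy
wavy: 2 out of 4 → fraction 1/2
Expected count = 1/2 × 220 = 110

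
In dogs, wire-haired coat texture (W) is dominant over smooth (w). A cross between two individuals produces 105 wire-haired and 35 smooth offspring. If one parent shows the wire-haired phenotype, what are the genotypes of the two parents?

Observed offspring: 105 wire-haired, 35 smooth
The observed ratio simplifies to 3:1. Smooth (ww) offspring appear, so each parent must contribute one w allele. The parent stated to show wire-haired carries W, so it is Ww. The other parent is then either Ww or ww: Ww × ww would give a 1:1 split, whereas Ww × Ww gives 3:1 — matching the data. So both parents are heterozygous (Ww × Ww).
Parent genotypes: Ww × Ww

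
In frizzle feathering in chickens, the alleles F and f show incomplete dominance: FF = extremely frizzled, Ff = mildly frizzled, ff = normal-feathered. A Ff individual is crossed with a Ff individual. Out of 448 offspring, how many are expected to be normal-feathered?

Punnett square for Ff × Ff:
Offspring genotypes: 1 FF, 2 Ff, 1 ff
Phenotype counts: 1 extremely frizzled, 2 mildly frizzled, 1 normal-feathered
normal-feathered: 1 out of 4 → fraction 1/4
Expected count = 1/4 × 448 = 112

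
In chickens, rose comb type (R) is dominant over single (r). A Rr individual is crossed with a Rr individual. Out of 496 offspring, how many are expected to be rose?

Punnett square for Rr × Rr:
Offspring genotypes: 1 RR, 2 Rr, 1 rr
rose: 3, single: 1
rose: 3 out of 4 → fraction 3/4
Expected count = 3/4 × 496 = 372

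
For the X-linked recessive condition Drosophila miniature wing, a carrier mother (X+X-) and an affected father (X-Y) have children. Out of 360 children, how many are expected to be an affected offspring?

Cross: X+X- × X-Y
Offspring: 1 X+X-, 1 X+Y, 1 X-X-, 1 X-Y
Probability of an affected offspring: 2/4 = 1/2
Expected count = 1/2 × 360 = 180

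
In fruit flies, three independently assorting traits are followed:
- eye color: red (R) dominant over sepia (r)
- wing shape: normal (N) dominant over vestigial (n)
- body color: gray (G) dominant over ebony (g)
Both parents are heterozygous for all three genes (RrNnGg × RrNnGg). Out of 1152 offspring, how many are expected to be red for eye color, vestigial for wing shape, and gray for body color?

Trihybrid cross: RrNnGg × RrNnGg
Each trait segregates independently with a 3:1 phenotypic ratio, so each gene contributes 3/4 (dominant) or 1/4 (recessive).
Target: red (eye color), vestigial (wing shape), gray (body color)
Probability = product of independent per-trait probabilities
= 3/4 × 1/4 × 3/4 = 9/64
Expected count = 9/64 × 1152 = 162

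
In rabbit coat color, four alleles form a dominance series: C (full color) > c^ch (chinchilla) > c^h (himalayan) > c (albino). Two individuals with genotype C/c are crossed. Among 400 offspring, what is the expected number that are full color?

Cross: C/c × C/c
Allele dominance: C > c^ch > c^h > c
Offspring genotypes: 1 C/C, 2 C/c, 1 c/c
Phenotype counts: 3 full color, 1 albino
full color: 3 out of 4 → fraction 3/4
Expected count = 3/4 × 400 = 300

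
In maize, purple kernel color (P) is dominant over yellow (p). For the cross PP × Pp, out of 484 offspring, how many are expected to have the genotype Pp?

Punnett square for PP × Pp:
Offspring genotypes: 2 PP, 2 Pp
Total offspring: 4
Count with target: 2
Probability: 2/4 = 1/2
Expected count = 1/2 × 484 = 242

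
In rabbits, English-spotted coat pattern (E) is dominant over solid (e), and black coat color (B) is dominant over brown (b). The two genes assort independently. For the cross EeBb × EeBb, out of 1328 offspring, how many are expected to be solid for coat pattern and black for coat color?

Dihybrid cross EeBb × EeBb — consider each gene separately:
coat pattern: Ee × Ee → 1 EE, 2 Ee, 1 ee → 3 E_ : 1 ee (out of 4)
coat color: Bb × Bb → 1 BB, 2 Bb, 1 bb → 3 B_ : 1 bb (out of 4)
Looking for: solid (ee) and black (B_)
P(solid) = 1/4, P(black) = 3/4
P(both) = 1/4 × 3/4 = 3/16
Expected count = 3/16 × 1328 = 249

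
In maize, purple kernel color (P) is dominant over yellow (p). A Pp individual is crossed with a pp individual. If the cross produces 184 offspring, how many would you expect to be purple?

Punnett square for Pp × pp:
Offspring genotypes: 2 Pp, 2 pp
purple: 2, yellow: 2
purple: 2 out of 4 → fraction 1/2
Expected count = 1/2 × 184 = 92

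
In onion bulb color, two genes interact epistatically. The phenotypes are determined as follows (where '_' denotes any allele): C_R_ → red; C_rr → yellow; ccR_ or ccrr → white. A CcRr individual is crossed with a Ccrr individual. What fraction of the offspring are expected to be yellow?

Cross: CcRr × Ccrr — consider each gene separately:
C gene: Cc × Cc → 1 CC, 2 Cc, 1 cc → 3 C_ : 1 cc (out of 4)
R gene: Rr × rr → 2 Rr, 2 rr → 2 R_ : 2 rr (out of 4)
Genotype classes (out of 4 × 4 = 16): C_R_ = 3×2 = 6; C_rr = 3×2 = 6; ccR_ = 1×2 = 2; ccrr = 1×2 = 2
Apply the phenotype rules: C_R_ (6) → red; C_rr (6) → yellow; ccR_ (2) + ccrr (2) → white
Phenotype counts (out of 16): 6 red, 6 yellow, 4 white
yellow: 6 out of 16
Probability: 6/16 = 3/8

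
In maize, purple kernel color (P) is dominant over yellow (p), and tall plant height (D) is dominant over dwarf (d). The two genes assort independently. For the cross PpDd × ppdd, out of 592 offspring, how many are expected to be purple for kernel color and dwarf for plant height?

Dihybrid cross PpDd × ppdd — consider each gene separately:
kernel color: Pp × pp → 2 Pp, 2 pp → 2 P_ : 2 pp (out of 4)
plant height: Dd × dd → 2 Dd, 2 dd → 2 D_ : 2 dd (out of 4)
Looking for: purple (P_) and dwarf (dd)
P(purple) = 2/4, P(dwarf) = 2/4
P(both) = 2/4 × 2/4 = 4/16 = 1/4
Expected count = 1/4 × 592 = 148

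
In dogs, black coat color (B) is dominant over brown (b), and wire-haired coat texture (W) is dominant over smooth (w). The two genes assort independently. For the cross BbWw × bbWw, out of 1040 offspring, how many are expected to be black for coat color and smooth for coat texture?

Dihybrid cross BbWw × bbWw — consider each gene separately:
coat color: Bb × bb → 2 Bb, 2 bb → 2 B_ : 2 bb (out of 4)
coat texture: Ww × Ww → 1 WW, 2 Ww, 1 ww → 3 W_ : 1 ww (out of 4)
Looking for: black (B_) and smooth (ww)
P(black) = 2/4, P(smooth) = 1/4
P(both) = 2/4 × 1/4 = 2/16 = 1/8
Expected count = 1/8 × 1040 = 130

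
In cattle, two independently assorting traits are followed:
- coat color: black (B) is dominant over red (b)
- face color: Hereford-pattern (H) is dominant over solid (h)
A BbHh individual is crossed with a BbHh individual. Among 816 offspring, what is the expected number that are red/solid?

Dihybrid cross BbHh × BbHh — consider each gene separately:
coat color: Bb × Bb → 1 BB, 2 Bb, 1 bb → 3 B_ : 1 bb (out of 4)
face color: Hh × Hh → 1 HH, 2 Hh, 1 hh → 3 H_ : 1 hh (out of 4)
Combine (counts out of 4 × 4 = 16): black/Hereford-pattern (B_H_) = 3×3 = 9; black/solid (B_hh) = 3×1 = 3; red/Hereford-pattern (bbH_) = 1×3 = 3; red/solid (bbhh) = 1×1 = 1
Phenotype counts (out of 16): 9 black/Hereford-pattern, 3 black/solid, 3 red/Hereford-pattern, 1 red/solid
red/solid: 1 out of 16 → fraction 1/16
Expected count = 1/16 × 816 = 51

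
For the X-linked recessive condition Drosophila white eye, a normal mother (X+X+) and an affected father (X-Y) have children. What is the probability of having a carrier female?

Cross: X+X+ × X-Y
Offspring: 2 X+X-, 2 X+Y
Probability of a carrier female: 2/4 = 1/2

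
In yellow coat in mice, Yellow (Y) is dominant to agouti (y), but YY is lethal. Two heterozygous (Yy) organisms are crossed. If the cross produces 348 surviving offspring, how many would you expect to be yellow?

Cross: Yy × Yy
Punnett square offspring (before lethality): 1 YY, 2 Yy, 1 yy
The YY genotype is lethal (embryos die); surviving offspring: 2 Yy, 1 yy
yellow: 2 out of 3 → fraction 2/3
Expected count = 2/3 × 348 = 232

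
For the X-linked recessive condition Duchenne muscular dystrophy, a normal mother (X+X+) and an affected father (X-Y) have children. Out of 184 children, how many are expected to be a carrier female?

Cross: X+X+ × X-Y
Offspring: 2 X+X-, 2 X+Y
Probability of a carrier female: 2/4 = 1/2
Expected count = 1/2 × 184 = 92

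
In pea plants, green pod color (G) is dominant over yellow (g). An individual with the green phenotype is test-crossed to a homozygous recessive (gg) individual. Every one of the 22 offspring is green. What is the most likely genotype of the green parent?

Test cross: ? × gg
All offspring are green.
If the unknown parent were heterozygous (Gg), about half of 22 offspring would be yellow; none are. The unknown parent is most likely homozygous dominant (GG).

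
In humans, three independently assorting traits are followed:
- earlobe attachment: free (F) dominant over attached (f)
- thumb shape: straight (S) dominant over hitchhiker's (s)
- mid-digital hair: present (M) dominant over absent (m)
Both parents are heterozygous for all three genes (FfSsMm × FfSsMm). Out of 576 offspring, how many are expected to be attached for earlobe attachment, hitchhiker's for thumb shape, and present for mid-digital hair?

Trihybrid cross: FfSsMm × FfSsMm
Each trait segregates independently with a 3:1 phenotypic ratio, so each gene contributes 3/4 (dominant) or 1/4 (recessive).
Target: attached (earlobe attachment), hitchhiker's (thumb shape), present (mid-digital hair)
Probability = product of independent per-trait probabilities
= 1/4 × 1/4 × 3/4 = 3/64
Expected count = 3/64 × 576 = 27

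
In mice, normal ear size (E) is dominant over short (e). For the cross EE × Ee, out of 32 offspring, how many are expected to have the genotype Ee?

Punnett square for EE × Ee:
Offspring genotypes: 2 EE, 2 Ee
Total offspring: 4
Count with target: 2
Probability: 2/4 = 1/2
Expected count = 1/2 × 32 = 16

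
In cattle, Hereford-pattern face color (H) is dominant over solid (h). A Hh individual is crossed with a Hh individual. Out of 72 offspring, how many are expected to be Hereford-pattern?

Punnett square for Hh × Hh:
Offspring genotypes: 1 HH, 2 Hh, 1 hh
Hereford-pattern: 3, solid: 1
Hereford-pattern: 3 out of 4 → fraction 3/4
Expected count = 3/4 × 72 = 54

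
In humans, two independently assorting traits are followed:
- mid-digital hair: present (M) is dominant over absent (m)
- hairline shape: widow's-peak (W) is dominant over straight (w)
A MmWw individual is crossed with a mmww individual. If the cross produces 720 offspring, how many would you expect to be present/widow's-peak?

Dihybrid cross MmWw × mmww — consider each gene separately:
mid-digital hair: Mm × mm → 2 Mm, 2 mm → 2 M_ : 2 mm (out of 4)
hairline shape: Ww × ww → 2 Ww, 2 ww → 2 W_ : 2 ww (out of 4)
Combine (counts out of 4 × 4 = 16): present/widow's-peak (M_W_) = 2×2 = 4; present/straight (M_ww) = 2×2 = 4; absent/widow's-peak (mmW_) = 2×2 = 4; absent/straight (mmww) = 2×2 = 4
Phenotype counts (out of 16): 4 present/widow's-peak, 4 present/straight, 4 absent/widow's-peak, 4 absent/straight
present/widow's-peak: 4 out of 16 → fraction 1/4
Expected count = 1/4 × 720 = 180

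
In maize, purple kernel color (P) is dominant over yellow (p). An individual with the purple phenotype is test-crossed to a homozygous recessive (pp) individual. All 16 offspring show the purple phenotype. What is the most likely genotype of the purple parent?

Test cross: ? × pp
All offspring are purple.
If the unknown parent were heterozygous (Pp), about half of 16 offspring would be yellow; none are. The unknown parent is most likely homozygous dominant (PP).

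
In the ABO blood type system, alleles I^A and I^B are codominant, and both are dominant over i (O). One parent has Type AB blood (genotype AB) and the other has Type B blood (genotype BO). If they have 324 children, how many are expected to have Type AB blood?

Cross: AB × BO
Possible offspring genotypes: 1 AB, 1 AO, 1 BB, 1 BO
Blood type counts: 1 Type AB, 1 Type A, 2 Type B
Probability of Type AB: 1/4
Expected count = 1/4 × 324 = 81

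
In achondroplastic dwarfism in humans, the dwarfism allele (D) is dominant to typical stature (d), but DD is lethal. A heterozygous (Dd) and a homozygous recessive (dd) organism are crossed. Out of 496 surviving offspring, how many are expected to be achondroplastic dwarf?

Cross: Dd × dd
Punnett square offspring (before lethality): 2 Dd, 2 dd
No DD offspring are produced in this cross.
achondroplastic dwarf: 2 out of 4 → fraction 1/2
Expected count = 1/2 × 496 = 248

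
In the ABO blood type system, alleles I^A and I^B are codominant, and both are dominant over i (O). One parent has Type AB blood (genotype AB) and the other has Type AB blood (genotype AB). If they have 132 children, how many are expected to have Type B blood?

Cross: AB × AB
Possible offspring genotypes: 1 AA, 2 AB, 1 BB
Blood type counts: 1 Type A, 2 Type AB, 1 Type B
Probability of Type B: 1/4
Expected count = 1/4 × 132 = 33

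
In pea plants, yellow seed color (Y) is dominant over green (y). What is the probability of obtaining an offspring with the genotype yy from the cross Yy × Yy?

Punnett square for Yy × Yy:
Offspring genotypes: 1 YY, 2 Yy, 1 yy
Total offspring: 4
Count with target: 1
Probability: 1/4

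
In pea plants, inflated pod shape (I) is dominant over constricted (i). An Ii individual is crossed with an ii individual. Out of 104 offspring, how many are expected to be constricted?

Punnett square for Ii × ii:
Offspring genotypes: 2 Ii, 2 ii
inflated: 2, constricted: 2
constricted: 2 out of 4 → fraction 1/2
Expected count = 1/2 × 104 = 52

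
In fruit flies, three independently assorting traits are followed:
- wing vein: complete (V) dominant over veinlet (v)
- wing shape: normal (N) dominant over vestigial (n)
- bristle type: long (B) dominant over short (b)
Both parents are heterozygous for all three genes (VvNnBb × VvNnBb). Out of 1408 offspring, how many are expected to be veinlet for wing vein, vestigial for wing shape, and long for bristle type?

Trihybrid cross: VvNnBb × VvNnBb
Each trait segregates independently with a 3:1 phenotypic ratio, so each gene contributes 3/4 (dominant) or 1/4 (recessive).
Target: veinlet (wing vein), vestigial (wing shape), long (bristle type)
Probability = product of independent per-trait probabilities
= 1/4 × 1/4 × 3/4 = 3/64
Expected count = 3/64 × 1408 = 66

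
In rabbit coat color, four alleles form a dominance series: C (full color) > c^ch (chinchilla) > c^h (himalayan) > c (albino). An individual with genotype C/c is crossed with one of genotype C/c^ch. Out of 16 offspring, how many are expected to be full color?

Cross: C/c × C/c^ch
Allele dominance: C > c^ch > c^h > c
Offspring genotypes: 1 C/C, 1 C/c^ch, 1 C/c, 1 c^ch/c
Phenotype counts: 3 full color, 1 chinchilla
full color: 3 out of 4 → fraction 3/4
Expected count = 3/4 × 16 = 12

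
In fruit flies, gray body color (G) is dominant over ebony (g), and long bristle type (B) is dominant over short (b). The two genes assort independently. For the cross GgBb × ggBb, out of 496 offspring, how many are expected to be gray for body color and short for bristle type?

Dihybrid cross GgBb × ggBb — consider each gene separately:
body color: Gg × gg → 2 Gg, 2 gg → 2 G_ : 2 gg (out of 4)
bristle type: Bb × Bb → 1 BB, 2 Bb, 1 bb → 3 B_ : 1 bb (out of 4)
Looking for: gray (G_) and short (bb)
P(gray) = 2/4, P(short) = 1/4
P(both) = 2/4 × 1/4 = 2/16 = 1/8
Expected count = 1/8 × 496 = 62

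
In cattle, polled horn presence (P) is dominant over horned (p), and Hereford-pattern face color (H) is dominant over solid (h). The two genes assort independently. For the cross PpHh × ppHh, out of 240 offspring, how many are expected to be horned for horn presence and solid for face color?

Dihybrid cross PpHh × ppHh — consider each gene separately:
horn presence: Pp × pp → 2 Pp, 2 pp → 2 P_ : 2 pp (out of 4)
face color: Hh × Hh → 1 HH, 2 Hh, 1 hh → 3 H_ : 1 hh (out of 4)
Looking for: horned (pp) and solid (hh)
P(horned) = 2/4, P(solid) = 1/4
P(both) = 2/4 × 1/4 = 2/16 = 1/8
Expected count = 1/8 × 240 = 30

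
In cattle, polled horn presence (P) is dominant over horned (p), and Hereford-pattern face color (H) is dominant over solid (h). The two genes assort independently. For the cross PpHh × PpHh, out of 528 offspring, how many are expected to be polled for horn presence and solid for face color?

Dihybrid cross PpHh × PpHh — consider each gene separately:
horn presence: Pp × Pp → 1 PP, 2 Pp, 1 pp → 3 P_ : 1 pp (out of 4)
face color: Hh × Hh → 1 HH, 2 Hh, 1 hh → 3 H_ : 1 hh (out of 4)
Looking for: polled (P_) and solid (hh)
P(polled) = 3/4, P(solid) = 1/4
P(both) = 3/4 × 1/4 = 3/16
Expected count = 3/16 × 528 = 99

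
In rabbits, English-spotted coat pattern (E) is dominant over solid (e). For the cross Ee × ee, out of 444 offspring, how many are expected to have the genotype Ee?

Punnett square for Ee × ee:
Offspring genotypes: 2 Ee, 2 ee
Total offspring: 4
Count with target: 2
Probability: 2/4 = 1/2
Expected count = 1/2 × 444 = 222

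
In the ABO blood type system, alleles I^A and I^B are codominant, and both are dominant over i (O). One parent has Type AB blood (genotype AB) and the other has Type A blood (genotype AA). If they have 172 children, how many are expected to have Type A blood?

Cross: AB × AA
Possible offspring genotypes: 2 AA, 2 AB
Blood type counts: 2 Type A, 2 Type AB
Probability of Type A: 2/4 = 1/2
Expected count = 1/2 × 172 = 86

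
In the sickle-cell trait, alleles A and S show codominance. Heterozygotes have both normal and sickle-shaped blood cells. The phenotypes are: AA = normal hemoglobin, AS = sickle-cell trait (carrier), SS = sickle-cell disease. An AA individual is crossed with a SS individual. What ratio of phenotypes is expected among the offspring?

Punnett square for AA × SS:
Offspring genotypes: 4 AS
Phenotype counts: 4 sickle-cell trait (carrier)
Ratio: all sickle-cell trait (carrier)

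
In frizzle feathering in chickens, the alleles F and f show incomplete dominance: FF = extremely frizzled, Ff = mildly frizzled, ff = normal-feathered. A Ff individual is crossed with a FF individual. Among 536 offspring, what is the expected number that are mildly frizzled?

Punnett square for Ff × FF:
Offspring genotypes: 2 FF, 2 Ff
Phenotype counts: 2 extremely frizzled, 2 mildly frizzled
mildly frizzled: 2 out of 4 → fraction 1/2
Expected count = 1/2 × 536 = 268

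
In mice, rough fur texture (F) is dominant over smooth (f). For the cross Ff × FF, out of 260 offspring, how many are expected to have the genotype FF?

Punnett square for Ff × FF:
Offspring genotypes: 2 FF, 2 Ff
Total offspring: 4
Count with target: 2
Probability: 2/4 = 1/2
Expected count = 1/2 × 260 = 130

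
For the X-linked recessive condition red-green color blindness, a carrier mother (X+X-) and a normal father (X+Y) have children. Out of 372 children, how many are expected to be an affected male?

Cross: X+X- × X+Y
Offspring: 1 X+X+, 1 X+Y, 1 X+X-, 1 X-Y
Probability of an affected male: 1/4
Expected count = 1/4 × 372 = 93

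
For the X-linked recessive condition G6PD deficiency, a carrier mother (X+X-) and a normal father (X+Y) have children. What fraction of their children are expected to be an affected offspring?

Cross: X+X- × X+Y
Offspring: 1 X+X+, 1 X+Y, 1 X+X-, 1 X-Y
Probability of an affected offspring: 1/4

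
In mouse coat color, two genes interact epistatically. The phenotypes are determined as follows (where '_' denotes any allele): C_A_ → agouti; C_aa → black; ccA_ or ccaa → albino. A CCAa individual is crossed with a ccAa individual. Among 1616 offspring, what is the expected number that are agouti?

Cross: CCAa × ccAa — consider each gene separately:
C gene: CC × cc → 4 Cc → 4 C_ (out of 4)
A gene: Aa × Aa → 1 AA, 2 Aa, 1 aa → 3 A_ : 1 aa (out of 4)
Genotype classes (out of 4 × 4 = 16): C_A_ = 4×3 = 12; C_aa = 4×1 = 4
Apply the phenotype rules: C_A_ (12) → agouti; C_aa (4) → black
Phenotype counts (out of 16): 12 agouti, 4 black
agouti: 12 out of 16 → fraction 3/4
Expected count = 3/4 × 1616 = 1212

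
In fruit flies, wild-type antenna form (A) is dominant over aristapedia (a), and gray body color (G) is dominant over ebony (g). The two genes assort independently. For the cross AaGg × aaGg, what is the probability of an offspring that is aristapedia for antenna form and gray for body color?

Dihybrid cross AaGg × aaGg — consider each gene separately:
antenna form: Aa × aa → 2 Aa, 2 aa → 2 A_ : 2 aa (out of 4)
body color: Gg × Gg → 1 GG, 2 Gg, 1 gg → 3 G_ : 1 gg (out of 4)
Looking for: aristapedia (aa) and gray (G_)
P(aristapedia) = 2/4, P(gray) = 3/4
P(both) = 2/4 × 3/4 = 6/16 = 3/8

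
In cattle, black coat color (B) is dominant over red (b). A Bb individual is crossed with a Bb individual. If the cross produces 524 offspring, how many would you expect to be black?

Punnett square for Bb × Bb:
Offspring genotypes: 1 BB, 2 Bb, 1 bb
black: 3, red: 1
black: 3 out of 4 → fraction 3/4
Expected count = 3/4 × 524 = 393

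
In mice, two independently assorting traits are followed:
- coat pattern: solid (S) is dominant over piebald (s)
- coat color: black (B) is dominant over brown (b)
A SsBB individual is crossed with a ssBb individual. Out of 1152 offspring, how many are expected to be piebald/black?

Dihybrid cross SsBB × ssBb — consider each gene separately:
coat pattern: Ss × ss → 2 Ss, 2 ss → 2 S_ : 2 ss (out of 4)
coat color: BB × Bb → 2 BB, 2 Bb → 4 B_ (out of 4)
Combine (counts out of 4 × 4 = 16): solid/black (S_B_) = 2×4 = 8; piebald/black (ssB_) = 2×4 = 8
Phenotype counts (out of 16): 8 solid/black, 8 piebald/black
piebald/black: 8 out of 16 → fraction 1/2
Expected count = 1/2 × 1152 = 576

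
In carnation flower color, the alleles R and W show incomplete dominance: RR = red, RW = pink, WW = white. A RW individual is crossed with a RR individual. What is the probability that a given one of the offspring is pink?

Punnett square for RW × RR:
Offspring genotypes: 2 RR, 2 RW
Phenotype counts: 2 red, 2 pink
pink: 2 out of 4
Probability: 2/4 = 1/2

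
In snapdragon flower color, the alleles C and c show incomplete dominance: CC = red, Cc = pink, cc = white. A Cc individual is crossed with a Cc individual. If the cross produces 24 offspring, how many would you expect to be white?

Punnett square for Cc × Cc:
Offspring genotypes: 1 CC, 2 Cc, 1 cc
Phenotype counts: 1 red, 2 pink, 1 white
white: 1 out of 4 → fraction 1/4
Expected count = 1/4 × 24 = 6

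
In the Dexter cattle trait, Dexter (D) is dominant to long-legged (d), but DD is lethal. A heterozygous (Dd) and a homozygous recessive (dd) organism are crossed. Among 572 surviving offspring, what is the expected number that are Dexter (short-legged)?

Cross: Dd × dd
Punnett square offspring (before lethality): 2 Dd, 2 dd
No DD offspring are produced in this cross.
Dexter (short-legged): 2 out of 4 → fraction 1/2
Expected count = 1/2 × 572 = 286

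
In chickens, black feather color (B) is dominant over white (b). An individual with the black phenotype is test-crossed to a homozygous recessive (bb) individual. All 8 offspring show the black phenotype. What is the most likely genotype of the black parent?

Test cross: ? × bb
All offspring are black.
If the unknown parent were heterozygous (Bb), about half of 8 offspring would be white; none are. The unknown parent is most likely homozygous dominant (BB).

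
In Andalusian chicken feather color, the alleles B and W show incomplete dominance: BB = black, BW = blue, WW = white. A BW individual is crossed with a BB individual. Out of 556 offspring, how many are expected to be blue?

Punnett square for BW × BB:
Offspring genotypes: 2 BB, 2 BW
Phenotype counts: 2 black, 2 blue
blue: 2 out of 4 → fraction 1/2
Expected count = 1/2 × 556 = 278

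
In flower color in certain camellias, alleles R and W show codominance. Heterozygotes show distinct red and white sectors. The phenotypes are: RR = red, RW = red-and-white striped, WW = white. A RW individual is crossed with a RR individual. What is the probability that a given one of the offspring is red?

Punnett square for RW × RR:
Offspring genotypes: 2 RR, 2 RW
Phenotype counts: 2 red, 2 red-and-white striped
red: 2 out of 4
Probability: 2/4 = 1/2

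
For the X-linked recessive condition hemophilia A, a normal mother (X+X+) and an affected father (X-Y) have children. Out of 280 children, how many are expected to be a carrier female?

Cross: X+X+ × X-Y
Offspring: 2 X+X-, 2 X+Y
Probability of a carrier female: 2/4 = 1/2
Expected count = 1/2 × 280 = 140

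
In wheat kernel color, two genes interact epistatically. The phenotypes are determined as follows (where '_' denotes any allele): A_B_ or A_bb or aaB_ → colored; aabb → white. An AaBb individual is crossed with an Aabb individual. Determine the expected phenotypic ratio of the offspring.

Cross: AaBb × Aabb — consider each gene separately:
A gene: Aa × Aa → 1 AA, 2 Aa, 1 aa → 3 A_ : 1 aa (out of 4)
B gene: Bb × bb → 2 Bb, 2 bb → 2 B_ : 2 bb (out of 4)
Genotype classes (out of 4 × 4 = 16): A_B_ = 3×2 = 6; A_bb = 3×2 = 6; aaB_ = 1×2 = 2; aabb = 1×2 = 2
Apply the phenotype rules: A_B_ (6) + A_bb (6) + aaB_ (2) → colored; aabb (2) → white
Phenotype counts (out of 16): 14 colored, 2 white
Ratio: 7 colored : 1 white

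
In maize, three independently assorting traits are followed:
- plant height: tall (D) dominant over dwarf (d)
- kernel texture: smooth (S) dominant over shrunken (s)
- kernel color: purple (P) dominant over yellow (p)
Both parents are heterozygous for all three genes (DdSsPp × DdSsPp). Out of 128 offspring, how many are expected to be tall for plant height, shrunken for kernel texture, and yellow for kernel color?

Trihybrid cross: DdSsPp × DdSsPp
Each trait segregates independently with a 3:1 phenotypic ratio, so each gene contributes 3/4 (dominant) or 1/4 (recessive).
Target: tall (plant height), shrunken (kernel texture), yellow (kernel color)
Probability = product of independent per-trait probabilities
= 3/4 × 1/4 × 1/4 = 3/64
Expected count = 3/64 × 128 = 6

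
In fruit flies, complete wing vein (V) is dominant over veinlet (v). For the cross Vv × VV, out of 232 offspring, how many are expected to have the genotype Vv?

Punnett square for Vv × VV:
Offspring genotypes: 2 VV, 2 Vv
Total offspring: 4
Count with target: 2
Probability: 2/4 = 1/2
Expected count = 1/2 × 232 = 116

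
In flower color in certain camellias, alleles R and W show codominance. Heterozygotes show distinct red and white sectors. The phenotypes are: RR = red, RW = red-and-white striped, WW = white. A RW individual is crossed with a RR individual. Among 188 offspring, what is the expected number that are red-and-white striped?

Punnett square for RW × RR:
Offspring genotypes: 2 RR, 2 RW
Phenotype counts: 2 red, 2 red-and-white striped
red-and-white striped: 2 out of 4 → fraction 1/2
Expected count = 1/2 × 188 = 94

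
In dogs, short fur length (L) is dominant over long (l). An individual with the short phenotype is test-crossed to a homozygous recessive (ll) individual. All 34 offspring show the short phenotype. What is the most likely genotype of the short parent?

Test cross: ? × ll
All offspring are short.
If the unknown parent were heterozygous (Ll), about half of 34 offspring would be long; none are. The unknown parent is most likely homozygous dominant (LL).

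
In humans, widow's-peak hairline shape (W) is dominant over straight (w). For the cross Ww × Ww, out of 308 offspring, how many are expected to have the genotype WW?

Punnett square for Ww × Ww:
Offspring genotypes: 1 WW, 2 Ww, 1 ww
Total offspring: 4
Count with target: 1
Probability: 1/4
Expected count = 1/4 × 308 = 77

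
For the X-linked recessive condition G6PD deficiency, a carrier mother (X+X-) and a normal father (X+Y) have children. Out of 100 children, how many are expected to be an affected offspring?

Cross: X+X- × X+Y
Offspring: 1 X+X+, 1 X+Y, 1 X+X-, 1 X-Y
Probability of an affected offspring: 1/4
Expected count = 1/4 × 100 = 25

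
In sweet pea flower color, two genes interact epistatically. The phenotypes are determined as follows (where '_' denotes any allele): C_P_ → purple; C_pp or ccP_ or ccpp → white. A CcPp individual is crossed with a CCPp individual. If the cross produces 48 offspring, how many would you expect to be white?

Cross: CcPp × CCPp — consider each gene separately:
C gene: Cc × CC → 2 CC, 2 Cc → 4 C_ (out of 4)
P gene: Pp × Pp → 1 PP, 2 Pp, 1 pp → 3 P_ : 1 pp (out of 4)
Genotype classes (out of 4 × 4 = 16): C_P_ = 4×3 = 12; C_pp = 4×1 = 4
Apply the phenotype rules: C_P_ (12) → purple; C_pp (4) → white
Phenotype counts (out of 16): 12 purple, 4 white
white: 4 out of 16 → fraction 1/4
Expected count = 1/4 × 48 = 12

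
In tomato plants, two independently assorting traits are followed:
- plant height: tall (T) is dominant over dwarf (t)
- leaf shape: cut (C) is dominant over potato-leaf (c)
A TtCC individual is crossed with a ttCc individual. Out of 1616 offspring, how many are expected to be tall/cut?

Dihybrid cross TtCC × ttCc — consider each gene separately:
plant height: Tt × tt → 2 Tt, 2 tt → 2 T_ : 2 tt (out of 4)
leaf shape: CC × Cc → 2 CC, 2 Cc → 4 C_ (out of 4)
Combine (counts out of 4 × 4 = 16): tall/cut (T_C_) = 2×4 = 8; dwarf/cut (ttC_) = 2×4 = 8
Phenotype counts (out of 16): 8 tall/cut, 8 dwarf/cut
tall/cut: 8 out of 16 → fraction 1/2
Expected count = 1/2 × 1616 = 808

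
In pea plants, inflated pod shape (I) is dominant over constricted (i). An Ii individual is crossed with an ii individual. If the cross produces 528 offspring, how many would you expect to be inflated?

Punnett square for Ii × ii:
Offspring genotypes: 2 Ii, 2 ii
inflated: 2, constricted: 2
inflated: 2 out of 4 → fraction 1/2
Expected count = 1/2 × 528 = 264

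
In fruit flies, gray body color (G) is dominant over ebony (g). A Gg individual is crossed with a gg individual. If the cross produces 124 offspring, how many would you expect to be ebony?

Punnett square for Gg × gg:
Offspring genotypes: 2 Gg, 2 gg
gray: 2, ebony: 2
ebony: 2 out of 4 → fraction 1/2
Expected count = 1/2 × 124 = 62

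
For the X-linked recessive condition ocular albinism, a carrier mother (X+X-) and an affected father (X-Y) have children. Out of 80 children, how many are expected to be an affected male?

Cross: X+X- × X-Y
Offspring: 1 X+X-, 1 X+Y, 1 X-X-, 1 X-Y
Probability of an affected male: 1/4
Expected count = 1/4 × 80 = 20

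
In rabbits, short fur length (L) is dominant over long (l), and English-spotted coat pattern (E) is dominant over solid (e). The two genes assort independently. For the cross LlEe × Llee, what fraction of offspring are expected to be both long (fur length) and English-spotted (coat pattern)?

Dihybrid cross LlEe × Llee — consider each gene separately:
fur length: Ll × Ll → 1 LL, 2 Ll, 1 ll → 3 L_ : 1 ll (out of 4)
coat pattern: Ee × ee → 2 Ee, 2 ee → 2 E_ : 2 ee (out of 4)
Looking for: long (ll) and English-spotted (E_)
P(long) = 1/4, P(English-spotted) = 2/4
P(both) = 1/4 × 2/4 = 2/16 = 1/8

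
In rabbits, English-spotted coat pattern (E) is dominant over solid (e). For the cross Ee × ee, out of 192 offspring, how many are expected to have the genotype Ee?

Punnett square for Ee × ee:
Offspring genotypes: 2 Ee, 2 ee
Total offspring: 4
Count with target: 2
Probability: 2/4 = 1/2
Expected count = 1/2 × 192 = 96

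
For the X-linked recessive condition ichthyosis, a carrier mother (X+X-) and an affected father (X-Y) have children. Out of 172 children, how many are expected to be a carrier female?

Cross: X+X- × X-Y
Offspring: 1 X+X-, 1 X+Y, 1 X-X-, 1 X-Y
Probability of a carrier female: 1/4
Expected count = 1/4 × 172 = 43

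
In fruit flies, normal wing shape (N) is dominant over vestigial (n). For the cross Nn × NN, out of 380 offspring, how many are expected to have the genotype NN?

Punnett square for Nn × NN:
Offspring genotypes: 2 NN, 2 Nn
Total offspring: 4
Count with target: 2
Probability: 2/4 = 1/2
Expected count = 1/2 × 380 = 190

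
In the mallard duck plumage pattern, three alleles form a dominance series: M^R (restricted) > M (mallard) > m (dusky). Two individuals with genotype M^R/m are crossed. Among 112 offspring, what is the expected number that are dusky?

Cross: M^R/m × M^R/m
Allele dominance: M^R > M > m
Offspring genotypes: 1 M^R/M^R, 2 M^R/m, 1 m/m
Phenotype counts: 3 restricted, 1 dusky
dusky: 1 out of 4 → fraction 1/4
Expected count = 1/4 × 112 = 28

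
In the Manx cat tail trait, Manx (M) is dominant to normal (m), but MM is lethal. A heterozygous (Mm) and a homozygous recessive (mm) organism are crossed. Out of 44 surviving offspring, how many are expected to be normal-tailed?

Cross: Mm × mm
Punnett square offspring (before lethality): 2 Mm, 2 mm
No MM offspring are produced in this cross.
normal-tailed: 2 out of 4 → fraction 1/2
Expected count = 1/2 × 44 = 22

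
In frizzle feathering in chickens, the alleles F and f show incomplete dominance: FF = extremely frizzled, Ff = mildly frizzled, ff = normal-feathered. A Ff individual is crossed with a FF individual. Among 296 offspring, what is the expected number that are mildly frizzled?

Punnett square for Ff × FF:
Offspring genotypes: 2 FF, 2 Ff
Phenotype counts: 2 extremely frizzled, 2 mildly frizzled
mildly frizzled: 2 out of 4 → fraction 1/2
Expected count = 1/2 × 296 = 148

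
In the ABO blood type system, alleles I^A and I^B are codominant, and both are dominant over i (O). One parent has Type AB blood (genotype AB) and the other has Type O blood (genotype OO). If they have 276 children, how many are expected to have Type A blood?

Cross: AB × OO
Possible offspring genotypes: 2 AO, 2 BO
Blood type counts: 2 Type A, 2 Type B
Probability of Type A: 2/4 = 1/2
Expected count = 1/2 × 276 = 138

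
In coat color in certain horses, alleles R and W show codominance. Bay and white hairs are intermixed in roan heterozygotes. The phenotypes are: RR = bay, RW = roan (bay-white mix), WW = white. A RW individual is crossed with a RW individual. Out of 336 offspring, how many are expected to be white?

Punnett square for RW × RW:
Offspring genotypes: 1 RR, 2 RW, 1 WW
Phenotype counts: 1 bay, 2 roan (bay-white mix), 1 white
white: 1 out of 4 → fraction 1/4
Expected count = 1/4 × 336 = 84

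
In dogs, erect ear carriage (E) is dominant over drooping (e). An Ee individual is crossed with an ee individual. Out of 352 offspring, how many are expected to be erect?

Punnett square for Ee × ee:
Offspring genotypes: 2 Ee, 2 ee
erect: 2, drooping: 2
erect: 2 out of 4 → fraction 1/2
Expected count = 1/2 × 352 = 176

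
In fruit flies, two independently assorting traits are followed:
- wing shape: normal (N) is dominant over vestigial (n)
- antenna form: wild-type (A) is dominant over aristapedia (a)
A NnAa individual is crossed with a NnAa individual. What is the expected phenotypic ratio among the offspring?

Dihybrid cross NnAa × NnAa — consider each gene separately:
wing shape: Nn × Nn → 1 NN, 2 Nn, 1 nn → 3 N_ : 1 nn (out of 4)
antenna form: Aa × Aa → 1 AA, 2 Aa, 1 aa → 3 A_ : 1 aa (out of 4)
Combine (counts out of 4 × 4 = 16): normal/wild-type (N_A_) = 3×3 = 9; normal/aristapedia (N_aa) = 3×1 = 3; vestigial/wild-type (nnA_) = 1×3 = 3; vestigial/aristapedia (nnaa) = 1×1 = 1
Phenotype counts (out of 16): 9 normal/wild-type, 3 normal/aristapedia, 3 vestigial/wild-type, 1 vestigial/aristapedia
Ratio: 9 normal/wild-type : 3 normal/aristapedia : 3 vestigial/wild-type : 1 vestigial/aristapedia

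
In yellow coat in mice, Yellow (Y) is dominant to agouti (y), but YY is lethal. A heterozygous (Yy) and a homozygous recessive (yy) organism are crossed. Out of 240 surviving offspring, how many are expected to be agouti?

Cross: Yy × yy
Punnett square offspring (before lethality): 2 Yy, 2 yy
No YY offspring are produced in this cross.
agouti: 2 out of 4 → fraction 1/2
Expected count = 1/2 × 240 = 120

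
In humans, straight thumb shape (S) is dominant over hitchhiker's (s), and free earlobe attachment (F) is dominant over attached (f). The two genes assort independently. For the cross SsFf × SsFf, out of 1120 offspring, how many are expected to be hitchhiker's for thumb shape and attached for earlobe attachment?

Dihybrid cross SsFf × SsFf — consider each gene separately:
thumb shape: Ss × Ss → 1 SS, 2 Ss, 1 ss → 3 S_ : 1 ss (out of 4)
earlobe attachment: Ff × Ff → 1 FF, 2 Ff, 1 ff → 3 F_ : 1 ff (out of 4)
Looking for: hitchhiker's (ss) and attached (ff)
P(hitchhiker's) = 1/4, P(attached) = 1/4
P(both) = 1/4 × 1/4 = 1/16
Expected count = 1/16 × 1120 = 70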